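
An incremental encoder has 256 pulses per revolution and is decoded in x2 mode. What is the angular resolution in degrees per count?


resolution = 360 / (PPR * 2) = 360 / 512 = 0.7031

0.7031 degrees


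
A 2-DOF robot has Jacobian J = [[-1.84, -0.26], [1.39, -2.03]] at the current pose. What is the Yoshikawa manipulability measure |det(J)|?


det(J) = -1.84*-2.03 - (-0.26)*(1.39) = 4.0966
|det(J)| = 4.0966

4.0966


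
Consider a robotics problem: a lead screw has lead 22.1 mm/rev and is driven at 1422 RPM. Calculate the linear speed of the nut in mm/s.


v = lead * (RPM/60) = 22.1*1422/60 = 523.7700

523.7700 mm/s


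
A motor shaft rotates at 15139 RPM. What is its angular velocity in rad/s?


omega = 15139 * 2*pi/60 = 1585.3524

1585.3524 rad/s


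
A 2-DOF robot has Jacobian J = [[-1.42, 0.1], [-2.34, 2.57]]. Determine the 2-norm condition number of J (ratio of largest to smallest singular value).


JJ^T eigenvalues: trace(JJ^T) = 14.1069, det(JJ^T) = det(J)^2 = 11.66495716
s_max^2 = (14.1069 + sqrt(152.34479897))/2 = 13.22485176
s_min^2 = (14.1069 - sqrt(152.34479897))/2 = 0.88204824
kappa = s_max/s_min = sqrt(13.22485176/0.88204824) = 3.8721

3.8721


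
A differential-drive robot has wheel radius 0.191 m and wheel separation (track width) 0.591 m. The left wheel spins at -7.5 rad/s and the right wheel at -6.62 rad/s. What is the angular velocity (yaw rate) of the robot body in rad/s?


omega = r*(wR - wL)/L = 0.191*(-6.62 - (-7.5))/0.591 = 0.2844

0.2844 rad/s


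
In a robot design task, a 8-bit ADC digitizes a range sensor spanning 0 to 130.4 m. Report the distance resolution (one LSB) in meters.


res = range / 2^n = 130.4/2^8 = 130.4/256 = 0.5094

0.5094 m


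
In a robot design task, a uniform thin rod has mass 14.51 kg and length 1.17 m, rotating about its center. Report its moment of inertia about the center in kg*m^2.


I = (1/12)*m*L^2 = (1/12)*14.51*1.17^2 = 1.6552

1.6552 kg*m^2


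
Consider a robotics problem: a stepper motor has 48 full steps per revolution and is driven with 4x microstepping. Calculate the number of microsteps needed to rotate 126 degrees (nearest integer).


step_size = 360/(48*4) = 360/192 = 1.875000 deg
n = 126/(360/192) = 126*192/360 = 67.2000 -> 67

67 steps


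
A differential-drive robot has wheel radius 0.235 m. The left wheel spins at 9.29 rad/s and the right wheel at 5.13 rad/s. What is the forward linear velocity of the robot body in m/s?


v = r*(wR + wL)/2 = 0.235*(5.13 + 9.29)/2 = 1.6943

1.6943 m/s


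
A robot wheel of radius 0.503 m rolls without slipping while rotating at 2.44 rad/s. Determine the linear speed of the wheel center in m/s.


v = omega * r = 2.44 * 0.503 = 1.2273

1.2273 m/s


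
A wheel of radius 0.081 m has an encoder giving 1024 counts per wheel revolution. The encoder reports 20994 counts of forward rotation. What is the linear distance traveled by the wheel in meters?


revs = 20994/1024 = 20.501953
d = revs * 2*pi*r = 20.501953 * 2*pi*0.081 = 10.4342

10.4342 m


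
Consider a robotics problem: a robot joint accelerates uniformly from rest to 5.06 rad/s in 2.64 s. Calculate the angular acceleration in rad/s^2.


alpha = delta_omega / t = 5.06 / 2.64 = 1.9167

1.9167 rad/s^2


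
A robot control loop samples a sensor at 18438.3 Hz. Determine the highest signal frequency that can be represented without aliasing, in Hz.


f_max = f_s/2 = 18438.3/2 = 9219.1500

9219.1500 Hz


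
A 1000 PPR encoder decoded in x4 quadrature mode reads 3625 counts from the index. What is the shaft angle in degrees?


angle = counts * 360 / (PPR*4) = 3625 * 360 / 4000 = 326.2500

326.2500 degrees


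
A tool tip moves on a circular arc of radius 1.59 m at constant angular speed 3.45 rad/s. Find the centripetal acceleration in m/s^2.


a_c = omega^2 * r = 3.45^2 * 1.59 = 18.9250

18.9250 m/s^2


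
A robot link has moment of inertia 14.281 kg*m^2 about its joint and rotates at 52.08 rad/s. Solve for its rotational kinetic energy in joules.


KE = (1/2)*I*omega^2 = 0.5*14.281*52.08^2 = 19367.3667

19367.3667 J


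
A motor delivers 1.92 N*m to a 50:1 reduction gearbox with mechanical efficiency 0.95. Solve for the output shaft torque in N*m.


tau_out = tau_in * N * eta = 1.92 * 50 * 0.95 = 91.2000

91.2000 N*m


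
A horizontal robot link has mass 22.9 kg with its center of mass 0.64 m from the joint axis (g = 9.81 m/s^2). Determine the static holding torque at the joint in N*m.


tau = m*g*L = 22.9 * 9.81 * 0.64 = 143.7754

143.7754 N*m


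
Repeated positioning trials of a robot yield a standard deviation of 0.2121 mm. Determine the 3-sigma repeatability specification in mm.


repeatability = 3*sigma = 3*0.2121 = 0.6363

0.6363 mm


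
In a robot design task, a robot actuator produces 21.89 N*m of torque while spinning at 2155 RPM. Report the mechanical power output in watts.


omega = 2155 * 2*pi/60 = 225.671072 rad/s
P = tau * omega = 21.89 * 225.671072 = 4939.9398

4939.9398 W


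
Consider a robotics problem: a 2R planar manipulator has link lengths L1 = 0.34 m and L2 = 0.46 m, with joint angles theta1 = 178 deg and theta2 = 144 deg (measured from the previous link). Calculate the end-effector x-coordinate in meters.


x = L1*cos(th1) + L2*cos(th1+th2) = 0.34*cos(178 deg) + 0.46*cos(322 deg) = 0.0227

0.0227 m


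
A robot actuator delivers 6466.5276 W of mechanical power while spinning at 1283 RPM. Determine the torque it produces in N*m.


omega = 1283 * 2*pi/60 = 134.355446 rad/s
tau = P / omega = 6466.5276 / 134.355446 = 48.1300

48.1300 N*m


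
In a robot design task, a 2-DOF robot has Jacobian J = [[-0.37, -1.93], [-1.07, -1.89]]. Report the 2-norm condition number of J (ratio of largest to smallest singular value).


JJ^T eigenvalues: trace(JJ^T) = 8.5788, det(JJ^T) = det(J)^2 = 1.86540964
s_max^2 = (8.5788 + sqrt(66.13417088))/2 = 8.35554593
s_min^2 = (8.5788 - sqrt(66.13417088))/2 = 0.22325407
kappa = s_max/s_min = sqrt(8.35554593/0.22325407) = 6.1177

6.1177


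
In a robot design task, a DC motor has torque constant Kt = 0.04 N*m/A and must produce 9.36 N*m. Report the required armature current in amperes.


I = tau / Kt = 9.36/0.04 = 234.0000

234.0000 A


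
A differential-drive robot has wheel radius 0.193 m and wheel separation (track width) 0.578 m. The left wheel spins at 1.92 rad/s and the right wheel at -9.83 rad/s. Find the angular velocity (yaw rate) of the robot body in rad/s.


omega = r*(wR - wL)/L = 0.193*(-9.83 - (1.92))/0.578 = -3.9234

-3.9234 rad/s


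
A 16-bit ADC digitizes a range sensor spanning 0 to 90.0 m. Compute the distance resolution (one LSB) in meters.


res = range / 2^n = 90.0/2^16 = 90.0/65536 = 0.0014

0.0014 m


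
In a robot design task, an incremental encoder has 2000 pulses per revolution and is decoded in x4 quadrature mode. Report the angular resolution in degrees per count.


resolution = 360 / (PPR * 4) = 360 / 8000 = 0.0450

0.0450 degrees


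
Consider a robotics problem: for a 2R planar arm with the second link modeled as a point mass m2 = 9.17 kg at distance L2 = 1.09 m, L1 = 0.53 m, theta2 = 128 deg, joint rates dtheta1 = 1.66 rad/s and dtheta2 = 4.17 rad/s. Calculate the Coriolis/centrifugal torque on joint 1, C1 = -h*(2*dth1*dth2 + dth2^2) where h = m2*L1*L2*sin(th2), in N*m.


h = m2*L1*L2*sin(th2) = 9.17*0.53*1.09*sin(128 deg) = 4.174494
C1 = -h*(2*1.66*4.17 + 4.17^2) = -4.174494*31.2333 = -130.3832

-130.3832 N*m


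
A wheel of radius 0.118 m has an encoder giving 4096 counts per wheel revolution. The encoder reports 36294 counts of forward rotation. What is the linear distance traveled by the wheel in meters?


revs = 36294/4096 = 8.860840
d = revs * 2*pi*r = 8.860840 * 2*pi*0.118 = 6.5696

6.5696 m


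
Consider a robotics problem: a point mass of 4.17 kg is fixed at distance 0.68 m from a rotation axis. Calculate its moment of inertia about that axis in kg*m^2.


I = m*r^2 = 4.17*0.68^2 = 1.9282

1.9282 kg*m^2


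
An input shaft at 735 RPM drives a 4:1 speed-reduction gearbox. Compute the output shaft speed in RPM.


omega_out = omega_in / N = 735 / 4 = 183.7500

183.7500 RPM


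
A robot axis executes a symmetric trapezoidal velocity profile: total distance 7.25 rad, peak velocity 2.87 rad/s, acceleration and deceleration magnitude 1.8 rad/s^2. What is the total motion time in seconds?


t_acc = v/a = 2.87/1.8 = 1.594444 s
d_acc = v^2/(2a) = 2.288028 rad (each ramp)
d_cruise = 7.25 - 2*2.288028 = 2.673944 rad
t_cruise = 2.673944/2.87 = 0.931688 s
t_total = 2*1.594444 + 0.931688 = 4.1206

4.1206 s


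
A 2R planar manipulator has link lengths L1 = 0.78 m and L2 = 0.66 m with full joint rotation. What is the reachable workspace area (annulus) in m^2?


r_max = L1 + L2 = 1.4400, r_min = |L1 - L2| = 0.1200
A = pi*(r_max^2 - r_min^2) = pi*(2.0736 - 0.0144) = 6.4692

6.4692 m^2


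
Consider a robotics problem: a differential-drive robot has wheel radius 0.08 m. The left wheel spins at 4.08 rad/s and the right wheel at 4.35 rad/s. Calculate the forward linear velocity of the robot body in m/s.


v = r*(wR + wL)/2 = 0.08*(4.35 + 4.08)/2 = 0.3372

0.3372 m/s


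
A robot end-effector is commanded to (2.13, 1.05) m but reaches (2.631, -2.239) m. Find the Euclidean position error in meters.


dx = 2.631 - (2.13) = 0.5010, dy = -2.239 - (1.05) = -3.2890
err = sqrt(0.251001 + 10.817521) = 3.3269

3.3269 m


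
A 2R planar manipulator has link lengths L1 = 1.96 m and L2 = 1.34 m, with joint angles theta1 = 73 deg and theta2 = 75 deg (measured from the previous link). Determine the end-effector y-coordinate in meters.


y = L1*sin(th1) + L2*sin(th1+th2) = 1.96*sin(73 deg) + 1.34*sin(148 deg) = 2.5844

2.5844 m


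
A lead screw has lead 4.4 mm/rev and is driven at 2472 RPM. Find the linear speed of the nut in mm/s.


v = lead * (RPM/60) = 4.4*2472/60 = 181.2800

181.2800 mm/s


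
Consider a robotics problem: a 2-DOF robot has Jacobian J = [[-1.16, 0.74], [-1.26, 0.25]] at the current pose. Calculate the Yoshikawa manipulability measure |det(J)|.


det(J) = -1.16*0.25 - (0.74)*(-1.26) = 0.6424
|det(J)| = 0.6424

0.6424


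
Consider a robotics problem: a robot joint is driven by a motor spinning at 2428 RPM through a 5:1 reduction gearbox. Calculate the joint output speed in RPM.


omega_joint = omega_motor / N = 2428 / 5 = 485.6000

485.6000 RPM


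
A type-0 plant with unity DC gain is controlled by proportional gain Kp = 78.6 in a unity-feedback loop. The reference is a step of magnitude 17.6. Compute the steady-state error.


e_ss = R/(1 + Kp) = 17.6/(1 + 78.6) = 17.6/79.6000 = 0.2211

0.2211


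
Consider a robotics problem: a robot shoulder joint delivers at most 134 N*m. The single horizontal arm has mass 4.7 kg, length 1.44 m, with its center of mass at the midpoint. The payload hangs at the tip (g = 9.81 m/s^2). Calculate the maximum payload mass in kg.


tau_arm = m_arm*g*(L/2) = 4.7*9.81*1.44/2 = 33.1970 N*m
tau_payload = tau_max - tau_arm = 134 - 33.1970 = 100.8030
m_payload = tau_payload / (g*L) = 100.8030 / (9.81*1.44) = 7.1358

7.1358 kg


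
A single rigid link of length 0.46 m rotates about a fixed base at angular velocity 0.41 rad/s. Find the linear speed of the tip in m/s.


v = L*omega = 0.46 * 0.41 = 0.1886

0.1886 m/s


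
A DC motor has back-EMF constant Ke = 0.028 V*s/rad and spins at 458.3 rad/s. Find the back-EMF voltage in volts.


V_emf = Ke * omega = 0.028*458.3 = 12.8324

12.8324 V


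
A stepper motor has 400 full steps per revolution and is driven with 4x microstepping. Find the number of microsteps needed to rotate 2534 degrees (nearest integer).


step_size = 360/(400*4) = 360/1600 = 0.225000 deg
n = 2534/(360/1600) = 2534*1600/360 = 11262.2222 -> 11262

11262 steps


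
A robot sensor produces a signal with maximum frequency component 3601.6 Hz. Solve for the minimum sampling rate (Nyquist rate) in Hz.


f_s,min = 2*f_max = 2*3601.6 = 7203.2000

7203.2000 Hz


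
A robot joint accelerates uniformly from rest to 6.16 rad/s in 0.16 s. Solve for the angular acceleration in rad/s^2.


alpha = delta_omega / t = 6.16 / 0.16 = 38.5000

38.5000 rad/s^2


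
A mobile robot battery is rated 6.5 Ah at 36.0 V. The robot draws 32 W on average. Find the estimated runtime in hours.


E = 6.5*36.0 = 234.0000 Wh
t = E/P = 234.0000/32 = 7.3125

7.3125 hours


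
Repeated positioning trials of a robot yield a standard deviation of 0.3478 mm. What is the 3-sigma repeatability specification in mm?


repeatability = 3*sigma = 3*0.3478 = 1.0434

1.0434 mm


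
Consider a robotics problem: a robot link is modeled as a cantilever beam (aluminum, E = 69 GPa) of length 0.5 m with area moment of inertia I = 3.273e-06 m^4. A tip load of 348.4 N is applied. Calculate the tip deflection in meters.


delta = F*L^3/(3*E*I) = 348.4*0.5^3/(3*6.900e+10*3.273e-06)
      = 43.55/677511 = 6.4279e-05

6.4279e-05 m


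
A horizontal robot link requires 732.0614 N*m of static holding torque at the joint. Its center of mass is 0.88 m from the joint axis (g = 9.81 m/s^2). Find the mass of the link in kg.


m = tau / (g*L) = 732.0614 / (9.81 * 0.88) = 84.8000

84.8000 kg


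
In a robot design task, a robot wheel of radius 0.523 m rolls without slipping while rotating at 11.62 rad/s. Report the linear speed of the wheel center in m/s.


v = omega * r = 11.62 * 0.523 = 6.0773

6.0773 m/s


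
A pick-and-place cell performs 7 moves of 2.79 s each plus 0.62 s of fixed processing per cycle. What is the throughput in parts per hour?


T_cycle = 7*2.79 + 0.62 = 20.1500 s
rate = 3600/T = 178.6600

178.6600 parts/hour


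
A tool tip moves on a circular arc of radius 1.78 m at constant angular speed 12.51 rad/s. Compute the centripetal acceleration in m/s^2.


a_c = omega^2 * r = 12.51^2 * 1.78 = 278.5702

278.5702 m/s^2


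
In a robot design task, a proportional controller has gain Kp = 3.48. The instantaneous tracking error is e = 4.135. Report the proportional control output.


u_P = Kp * e = 3.48 * 4.135 = 14.3898

14.3898


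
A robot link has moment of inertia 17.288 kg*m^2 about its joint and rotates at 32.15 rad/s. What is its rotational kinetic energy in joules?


KE = (1/2)*I*omega^2 = 0.5*17.288*32.15^2 = 8934.6329

8934.6329 J


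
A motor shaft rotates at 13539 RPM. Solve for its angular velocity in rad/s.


omega = 13539 * 2*pi/60 = 1417.8008

1417.8008 rad/s


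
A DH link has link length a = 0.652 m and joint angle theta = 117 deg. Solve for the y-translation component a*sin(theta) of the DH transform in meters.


a*sin(theta) = 0.652*sin(117 deg) = 0.5809

0.5809 m


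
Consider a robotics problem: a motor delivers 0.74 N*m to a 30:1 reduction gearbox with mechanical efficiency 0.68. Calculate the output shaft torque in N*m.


tau_out = tau_in * N * eta = 0.74 * 30 * 0.68 = 15.0960

15.0960 N*m


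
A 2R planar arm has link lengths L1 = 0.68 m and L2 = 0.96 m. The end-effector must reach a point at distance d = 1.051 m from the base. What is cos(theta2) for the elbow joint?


cos(th2) = (d^2 - L1^2 - L2^2)/(2*L1*L2) = (1.051^2 - 0.68^2 - 0.96^2)/(2*0.68*0.96) = -0.2140

-0.2140


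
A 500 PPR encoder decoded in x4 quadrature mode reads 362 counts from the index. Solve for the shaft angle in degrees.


angle = counts * 360 / (PPR*4) = 362 * 360 / 2000 = 65.1600

65.1600 degrees


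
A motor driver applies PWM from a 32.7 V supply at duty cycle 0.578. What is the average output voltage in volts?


V_avg = V_supply * D = 32.7*0.578 = 18.9006

18.9006 V


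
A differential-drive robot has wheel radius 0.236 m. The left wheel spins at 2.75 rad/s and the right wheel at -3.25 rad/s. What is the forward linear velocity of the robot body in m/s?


v = r*(wR + wL)/2 = 0.236*(-3.25 + 2.75)/2 = -0.0590

-0.0590 m/s


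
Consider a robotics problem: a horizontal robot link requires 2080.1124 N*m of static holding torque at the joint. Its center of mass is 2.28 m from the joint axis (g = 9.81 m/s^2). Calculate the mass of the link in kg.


m = tau / (g*L) = 2080.1124 / (9.81 * 2.28) = 93.0000

93.0000 kg


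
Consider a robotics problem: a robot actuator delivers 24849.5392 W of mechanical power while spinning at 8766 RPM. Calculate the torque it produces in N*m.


omega = 8766 * 2*pi/60 = 917.973373 rad/s
tau = P / omega = 24849.5392 / 917.973373 = 27.0700

27.0700 N*m


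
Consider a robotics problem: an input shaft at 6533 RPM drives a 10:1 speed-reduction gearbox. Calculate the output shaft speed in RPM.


omega_out = omega_in / N = 6533 / 10 = 653.3000

653.3000 RPM


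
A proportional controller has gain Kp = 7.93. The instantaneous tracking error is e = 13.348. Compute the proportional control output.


u_P = Kp * e = 7.93 * 13.348 = 105.8496

105.8496


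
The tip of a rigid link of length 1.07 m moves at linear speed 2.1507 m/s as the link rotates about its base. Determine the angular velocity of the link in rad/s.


omega = v / L = 2.1507 / 1.07 = 2.0100

2.0100 rad/s


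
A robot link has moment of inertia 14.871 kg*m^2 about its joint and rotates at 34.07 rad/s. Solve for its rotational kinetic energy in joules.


KE = (1/2)*I*omega^2 = 0.5*14.871*34.07^2 = 8630.8674

8630.8674 J


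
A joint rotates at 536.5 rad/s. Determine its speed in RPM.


RPM = 536.5 * 60/(2*pi) = 5123.1976

5123.1976 RPM


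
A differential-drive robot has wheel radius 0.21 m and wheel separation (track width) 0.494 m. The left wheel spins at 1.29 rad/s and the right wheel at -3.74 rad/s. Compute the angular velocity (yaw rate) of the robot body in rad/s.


omega = r*(wR - wL)/L = 0.21*(-3.74 - (1.29))/0.494 = -2.1383

-2.1383 rad/s


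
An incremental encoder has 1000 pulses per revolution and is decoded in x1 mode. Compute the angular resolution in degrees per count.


resolution = 360 / (PPR * 1) = 360 / 1000 = 0.3600

0.3600 degrees


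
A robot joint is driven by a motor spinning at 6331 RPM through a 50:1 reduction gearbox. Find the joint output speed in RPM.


omega_joint = omega_motor / N = 6331 / 50 = 126.6200

126.6200 RPM


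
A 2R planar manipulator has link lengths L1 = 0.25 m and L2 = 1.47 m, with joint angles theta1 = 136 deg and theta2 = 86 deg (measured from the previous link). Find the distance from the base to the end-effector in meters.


x = L1*cos(th1) + L2*cos(th1+th2) = -1.272258
y = L1*sin(th1) + L2*sin(th1+th2) = -0.809957
d = sqrt(x^2 + y^2) = sqrt(1.618640 + 0.656030) = 1.5082

1.5082 m


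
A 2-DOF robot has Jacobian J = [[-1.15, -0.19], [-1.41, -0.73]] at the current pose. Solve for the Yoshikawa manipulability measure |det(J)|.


det(J) = -1.15*-0.73 - (-0.19)*(-1.41) = 0.5716
|det(J)| = 0.5716

0.5716


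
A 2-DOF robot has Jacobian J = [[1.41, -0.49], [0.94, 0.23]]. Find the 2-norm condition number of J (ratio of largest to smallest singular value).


JJ^T eigenvalues: trace(JJ^T) = 3.1647, det(JJ^T) = det(J)^2 = 0.61606801
s_max^2 = (3.1647 + sqrt(7.55105405))/2 = 2.95630907
s_min^2 = (3.1647 - sqrt(7.55105405))/2 = 0.20839093
kappa = s_max/s_min = sqrt(2.95630907/0.20839093) = 3.7665

3.7665


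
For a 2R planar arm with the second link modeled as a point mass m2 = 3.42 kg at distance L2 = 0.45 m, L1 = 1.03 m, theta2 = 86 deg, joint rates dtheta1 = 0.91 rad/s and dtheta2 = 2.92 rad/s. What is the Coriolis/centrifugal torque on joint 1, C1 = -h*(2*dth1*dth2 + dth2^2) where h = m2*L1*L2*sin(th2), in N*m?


h = m2*L1*L2*sin(th2) = 3.42*1.03*0.45*sin(86 deg) = 1.581309
C1 = -h*(2*0.91*2.92 + 2.92^2) = -1.581309*13.8408 = -21.8866

-21.8866 N*m


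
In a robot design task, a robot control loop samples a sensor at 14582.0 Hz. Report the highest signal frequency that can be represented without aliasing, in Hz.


f_max = f_s/2 = 14582.0/2 = 7291.0000

7291.0000 Hz


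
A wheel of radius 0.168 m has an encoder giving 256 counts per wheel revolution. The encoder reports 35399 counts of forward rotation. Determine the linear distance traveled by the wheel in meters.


revs = 35399/256 = 138.277344
d = revs * 2*pi*r = 138.277344 * 2*pi*0.168 = 145.9621

145.9621 m


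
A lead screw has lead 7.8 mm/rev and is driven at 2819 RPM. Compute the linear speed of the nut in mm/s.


v = lead * (RPM/60) = 7.8*2819/60 = 366.4700

366.4700 mm/s


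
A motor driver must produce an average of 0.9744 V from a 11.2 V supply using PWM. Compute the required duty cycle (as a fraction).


D = V_avg/V_supply = 0.9744/11.2 = 0.0870

0.0870


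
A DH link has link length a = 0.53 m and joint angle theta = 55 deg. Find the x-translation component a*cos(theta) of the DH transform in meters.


a*cos(theta) = 0.53*cos(55 deg) = 0.3040

0.3040 m


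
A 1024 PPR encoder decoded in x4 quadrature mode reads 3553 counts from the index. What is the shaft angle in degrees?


angle = counts * 360 / (PPR*4) = 3553 * 360 / 4096 = 312.2754

312.2754 degrees


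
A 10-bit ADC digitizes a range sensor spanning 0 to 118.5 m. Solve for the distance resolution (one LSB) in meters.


res = range / 2^n = 118.5/2^10 = 118.5/1024 = 0.1157

0.1157 m


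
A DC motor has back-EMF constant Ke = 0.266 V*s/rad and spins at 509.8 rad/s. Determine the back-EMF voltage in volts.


V_emf = Ke * omega = 0.266*509.8 = 135.6068

135.6068 V


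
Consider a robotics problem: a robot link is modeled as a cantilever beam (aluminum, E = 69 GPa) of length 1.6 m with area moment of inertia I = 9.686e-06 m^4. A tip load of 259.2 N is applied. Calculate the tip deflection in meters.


delta = F*L^3/(3*E*I) = 259.2*1.6^3/(3*6.900e+10*9.686e-06)
      = 1061.6832/2005002 = 5.2952e-04

5.2952e-04 m


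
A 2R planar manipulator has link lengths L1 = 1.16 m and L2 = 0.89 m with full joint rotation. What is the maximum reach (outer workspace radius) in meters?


r_max = L1 + L2 = 1.16 + 0.89 = 2.0500

2.0500 m


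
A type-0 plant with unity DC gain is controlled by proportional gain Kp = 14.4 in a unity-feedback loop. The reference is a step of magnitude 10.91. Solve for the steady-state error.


e_ss = R/(1 + Kp) = 10.91/(1 + 14.4) = 10.91/15.4000 = 0.7084

0.7084


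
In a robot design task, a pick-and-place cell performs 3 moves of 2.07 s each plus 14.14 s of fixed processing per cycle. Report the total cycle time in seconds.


T = 3*2.07 + 14.14 = 20.3500

20.3500 s


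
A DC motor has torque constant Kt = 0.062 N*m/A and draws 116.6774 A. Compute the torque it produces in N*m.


tau = Kt * I = 0.062*116.6774 = 7.2340

7.2340 N*m


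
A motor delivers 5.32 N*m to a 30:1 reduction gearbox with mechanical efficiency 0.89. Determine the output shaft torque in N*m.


tau_out = tau_in * N * eta = 5.32 * 30 * 0.89 = 142.0440

142.0440 N*m


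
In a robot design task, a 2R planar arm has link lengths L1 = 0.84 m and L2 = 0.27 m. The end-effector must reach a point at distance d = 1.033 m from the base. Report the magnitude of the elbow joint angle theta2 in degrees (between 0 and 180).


cos(th2) = (d^2 - L1^2 - L2^2)/(2*L1*L2) = (1.033^2 - 0.84^2 - 0.27^2)/(2*0.84*0.27) = 0.63621914
th2 = acos(0.63621914) = 50.4895 deg

50.4895 degrees


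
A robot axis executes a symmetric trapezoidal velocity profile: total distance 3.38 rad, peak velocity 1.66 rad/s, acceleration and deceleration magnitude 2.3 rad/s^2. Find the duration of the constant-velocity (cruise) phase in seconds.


t_acc = v/a = 0.721739 s, d_acc = v^2/(2a) = 0.599043 rad each
d_cruise = 3.38 - 2*0.599043 = 2.181914 rad
t_cruise = d_cruise/v = 2.181914/1.66 = 1.3144

1.3144 s


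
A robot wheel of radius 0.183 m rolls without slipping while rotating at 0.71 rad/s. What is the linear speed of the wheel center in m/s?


v = omega * r = 0.71 * 0.183 = 0.1299

0.1299 m/s


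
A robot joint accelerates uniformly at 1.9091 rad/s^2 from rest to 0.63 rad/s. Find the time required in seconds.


t = delta_omega / alpha = 0.63 / 1.9091 = 0.3300

0.3300 s


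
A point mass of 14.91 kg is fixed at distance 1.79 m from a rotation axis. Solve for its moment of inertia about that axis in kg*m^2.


I = m*r^2 = 14.91*1.79^2 = 47.7731

47.7731 kg*m^2


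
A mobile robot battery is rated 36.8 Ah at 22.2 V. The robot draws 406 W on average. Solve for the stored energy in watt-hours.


E = capacity * V = 36.8*22.2 = 816.9600

816.9600 Wh


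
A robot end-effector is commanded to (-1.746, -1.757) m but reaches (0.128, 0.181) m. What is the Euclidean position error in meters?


dx = 0.128 - (-1.746) = 1.8740, dy = 0.181 - (-1.757) = 1.9380
err = sqrt(3.511876 + 3.755844) = 2.6959

2.6959 m


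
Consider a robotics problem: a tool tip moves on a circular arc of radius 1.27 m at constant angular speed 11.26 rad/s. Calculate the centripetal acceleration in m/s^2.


a_c = omega^2 * r = 11.26^2 * 1.27 = 161.0203

161.0203 m/s^2


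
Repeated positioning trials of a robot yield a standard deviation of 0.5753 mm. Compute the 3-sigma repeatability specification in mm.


repeatability = 3*sigma = 3*0.5753 = 1.7259

1.7259 mm


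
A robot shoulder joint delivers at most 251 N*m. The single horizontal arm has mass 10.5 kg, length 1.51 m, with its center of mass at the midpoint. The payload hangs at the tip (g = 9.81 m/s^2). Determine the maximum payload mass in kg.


tau_arm = m_arm*g*(L/2) = 10.5*9.81*1.51/2 = 77.7688 N*m
tau_payload = tau_max - tau_arm = 251 - 77.7688 = 173.2312
m_payload = tau_payload / (g*L) = 173.2312 / (9.81*1.51) = 11.6945

11.6945 kg


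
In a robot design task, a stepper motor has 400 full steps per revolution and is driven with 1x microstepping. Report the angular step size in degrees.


step = 360/(400*1) = 360/400 = 0.9000

0.9000 degrees


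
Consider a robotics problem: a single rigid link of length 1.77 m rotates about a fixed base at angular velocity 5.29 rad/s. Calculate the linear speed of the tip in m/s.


v = L*omega = 1.77 * 5.29 = 9.3633

9.3633 m/s


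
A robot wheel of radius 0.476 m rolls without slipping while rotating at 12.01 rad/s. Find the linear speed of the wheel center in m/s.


v = omega * r = 12.01 * 0.476 = 5.7168

5.7168 m/s


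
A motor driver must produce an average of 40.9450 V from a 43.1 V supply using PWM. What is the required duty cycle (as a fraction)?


D = V_avg/V_supply = 40.9450/43.1 = 0.9500

0.9500


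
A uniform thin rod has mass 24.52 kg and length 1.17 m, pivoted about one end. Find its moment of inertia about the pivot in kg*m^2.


I = (1/3)*m*L^2 = (1/3)*24.52*1.17^2 = 11.1885

11.1885 kg*m^2


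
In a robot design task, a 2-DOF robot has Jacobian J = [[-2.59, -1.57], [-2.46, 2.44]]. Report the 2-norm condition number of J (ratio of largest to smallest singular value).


JJ^T eigenvalues: trace(JJ^T) = 21.1782, det(JJ^T) = det(J)^2 = 103.66905124
s_max^2 = (21.1782 + sqrt(33.83995028))/2 = 13.49770578
s_min^2 = (21.1782 - sqrt(33.83995028))/2 = 7.68049422
kappa = s_max/s_min = sqrt(13.49770578/7.68049422) = 1.3257

1.3257


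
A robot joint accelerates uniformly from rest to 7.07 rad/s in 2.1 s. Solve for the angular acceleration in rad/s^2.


alpha = delta_omega / t = 7.07 / 2.1 = 3.3667

3.3667 rad/s^2


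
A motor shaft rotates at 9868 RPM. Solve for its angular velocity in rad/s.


omega = 9868 * 2*pi/60 = 1033.3745

1033.3745 rad/s


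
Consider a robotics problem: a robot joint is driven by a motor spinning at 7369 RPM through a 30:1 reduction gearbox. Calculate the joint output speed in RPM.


omega_joint = omega_motor / N = 7369 / 30 = 245.6333

245.6333 RPM


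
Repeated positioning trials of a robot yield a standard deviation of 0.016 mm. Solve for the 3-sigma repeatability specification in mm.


repeatability = 3*sigma = 3*0.016 = 0.0480

0.0480 mm


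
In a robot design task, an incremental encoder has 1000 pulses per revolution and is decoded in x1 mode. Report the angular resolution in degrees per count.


resolution = 360 / (PPR * 1) = 360 / 1000 = 0.3600

0.3600 degrees


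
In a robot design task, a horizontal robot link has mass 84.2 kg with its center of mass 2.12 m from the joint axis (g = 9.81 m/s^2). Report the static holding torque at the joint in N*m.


tau = m*g*L = 84.2 * 9.81 * 2.12 = 1751.1242

1751.1242 N*m


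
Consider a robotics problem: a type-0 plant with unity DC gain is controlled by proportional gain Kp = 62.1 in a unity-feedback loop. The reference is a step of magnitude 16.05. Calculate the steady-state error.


e_ss = R/(1 + Kp) = 16.05/(1 + 62.1) = 16.05/63.1000 = 0.2544

0.2544


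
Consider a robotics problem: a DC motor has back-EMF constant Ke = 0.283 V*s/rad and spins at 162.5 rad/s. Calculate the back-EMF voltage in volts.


V_emf = Ke * omega = 0.283*162.5 = 45.9875

45.9875 V


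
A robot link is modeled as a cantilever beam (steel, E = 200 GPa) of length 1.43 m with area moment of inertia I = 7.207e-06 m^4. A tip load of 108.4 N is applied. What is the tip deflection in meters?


delta = F*L^3/(3*E*I) = 108.4*1.43^3/(3*2.000e+11*7.207e-06)
      = 316.9840388/4324200 = 7.3305e-05

7.3305e-05 m


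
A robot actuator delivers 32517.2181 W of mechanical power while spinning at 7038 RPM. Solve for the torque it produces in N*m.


omega = 7038 * 2*pi/60 = 737.017637 rad/s
tau = P / omega = 32517.2181 / 737.017637 = 44.1200

44.1200 N*m


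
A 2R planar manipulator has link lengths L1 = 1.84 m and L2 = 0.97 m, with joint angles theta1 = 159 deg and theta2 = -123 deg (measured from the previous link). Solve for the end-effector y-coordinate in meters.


y = L1*sin(th1) + L2*sin(th1+th2) = 1.84*sin(159 deg) + 0.97*sin(36 deg) = 1.2295

1.2295 m


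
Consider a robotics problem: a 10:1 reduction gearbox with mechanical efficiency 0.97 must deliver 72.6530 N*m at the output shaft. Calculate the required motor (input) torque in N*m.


tau_in = tau_out / (N * eta) = 72.6530 / (10 * 0.97) = 7.4900

7.4900 N*m


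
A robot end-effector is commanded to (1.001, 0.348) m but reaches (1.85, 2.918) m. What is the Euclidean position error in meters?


dx = 1.85 - (1.001) = 0.8490, dy = 2.918 - (0.348) = 2.5700
err = sqrt(0.720801 + 6.604900) = 2.7066

2.7066 m


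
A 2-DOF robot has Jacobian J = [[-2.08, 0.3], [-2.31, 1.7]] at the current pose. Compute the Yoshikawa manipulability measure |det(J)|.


det(J) = -2.08*1.7 - (0.3)*(-2.31) = -2.8430
|det(J)| = 2.8430

2.8430


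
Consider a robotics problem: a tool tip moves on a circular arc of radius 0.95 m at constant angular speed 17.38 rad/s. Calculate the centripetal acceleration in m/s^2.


a_c = omega^2 * r = 17.38^2 * 0.95 = 286.9612

286.9612 m/s^2


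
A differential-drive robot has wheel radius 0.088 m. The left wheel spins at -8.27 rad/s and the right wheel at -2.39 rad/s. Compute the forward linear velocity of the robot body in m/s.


v = r*(wR + wL)/2 = 0.088*(-2.39 + -8.27)/2 = -0.4690

-0.4690 m/s


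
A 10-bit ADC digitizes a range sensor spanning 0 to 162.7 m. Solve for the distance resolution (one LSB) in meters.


res = range / 2^n = 162.7/2^10 = 162.7/1024 = 0.1589

0.1589 m


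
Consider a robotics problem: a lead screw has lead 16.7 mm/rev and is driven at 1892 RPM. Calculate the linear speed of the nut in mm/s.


v = lead * (RPM/60) = 16.7*1892/60 = 526.6067

526.6067 mm/s


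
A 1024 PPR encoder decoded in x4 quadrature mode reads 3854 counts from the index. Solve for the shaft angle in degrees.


angle = counts * 360 / (PPR*4) = 3854 * 360 / 4096 = 338.7305

338.7305 degrees


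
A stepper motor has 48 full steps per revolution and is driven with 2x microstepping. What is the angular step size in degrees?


step = 360/(48*2) = 360/96 = 3.7500

3.7500 degrees


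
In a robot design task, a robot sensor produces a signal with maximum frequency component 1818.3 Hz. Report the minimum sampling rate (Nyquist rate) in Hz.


f_s,min = 2*f_max = 2*1818.3 = 3636.6000

3636.6000 Hz


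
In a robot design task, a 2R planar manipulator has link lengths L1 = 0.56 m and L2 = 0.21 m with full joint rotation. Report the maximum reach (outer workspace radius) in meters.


r_max = L1 + L2 = 0.56 + 0.21 = 0.7700

0.7700 m


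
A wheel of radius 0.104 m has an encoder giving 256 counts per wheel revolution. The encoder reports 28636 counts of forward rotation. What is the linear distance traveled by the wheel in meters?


revs = 28636/256 = 111.859375
d = revs * 2*pi*r = 111.859375 * 2*pi*0.104 = 73.0947

73.0947 m


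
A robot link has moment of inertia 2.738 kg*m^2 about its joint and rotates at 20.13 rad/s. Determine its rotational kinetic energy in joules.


KE = (1/2)*I*omega^2 = 0.5*2.738*20.13^2 = 554.7419

554.7419 J


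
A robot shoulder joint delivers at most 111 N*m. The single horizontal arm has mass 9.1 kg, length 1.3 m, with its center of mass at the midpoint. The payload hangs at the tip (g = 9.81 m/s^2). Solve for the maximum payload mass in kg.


tau_arm = m_arm*g*(L/2) = 9.1*9.81*1.3/2 = 58.0262 N*m
tau_payload = tau_max - tau_arm = 111 - 58.0262 = 52.9738
m_payload = tau_payload / (g*L) = 52.9738 / (9.81*1.3) = 4.1538

4.1538 kg


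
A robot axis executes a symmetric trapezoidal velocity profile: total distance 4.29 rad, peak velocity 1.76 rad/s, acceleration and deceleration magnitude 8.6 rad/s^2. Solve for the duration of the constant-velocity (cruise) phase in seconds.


t_acc = v/a = 0.204651 s, d_acc = v^2/(2a) = 0.180093 rad each
d_cruise = 4.29 - 2*0.180093 = 3.929814 rad
t_cruise = d_cruise/v = 3.929814/1.76 = 2.2328

2.2328 s


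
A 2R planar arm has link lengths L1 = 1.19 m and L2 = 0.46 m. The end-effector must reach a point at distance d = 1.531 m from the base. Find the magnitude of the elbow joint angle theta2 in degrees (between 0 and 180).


cos(th2) = (d^2 - L1^2 - L2^2)/(2*L1*L2) = (1.531^2 - 1.19^2 - 0.46^2)/(2*1.19*0.46) = 0.65423913
th2 = acos(0.65423913) = 49.1380 deg

49.1380 degrees


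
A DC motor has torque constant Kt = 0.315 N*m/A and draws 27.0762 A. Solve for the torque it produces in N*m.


tau = Kt * I = 0.315*27.0762 = 8.5290

8.5290 N*m


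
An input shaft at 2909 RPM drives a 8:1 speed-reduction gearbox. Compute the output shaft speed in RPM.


omega_out = omega_in / N = 2909 / 8 = 363.6250

363.6250 RPM


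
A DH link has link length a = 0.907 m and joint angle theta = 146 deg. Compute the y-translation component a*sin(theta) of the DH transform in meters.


a*sin(theta) = 0.907*sin(146 deg) = 0.5072

0.5072 m


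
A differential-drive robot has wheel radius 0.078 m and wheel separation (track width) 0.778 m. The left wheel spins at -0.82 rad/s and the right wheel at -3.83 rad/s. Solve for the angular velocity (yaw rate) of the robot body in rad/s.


omega = r*(wR - wL)/L = 0.078*(-3.83 - (-0.82))/0.778 = -0.3018

-0.3018 rad/s


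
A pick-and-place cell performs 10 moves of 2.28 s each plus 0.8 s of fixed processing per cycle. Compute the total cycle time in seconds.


T = 10*2.28 + 0.8 = 23.6000

23.6000 s


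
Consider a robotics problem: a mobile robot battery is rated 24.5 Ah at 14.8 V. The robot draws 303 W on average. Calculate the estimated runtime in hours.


E = 24.5*14.8 = 362.6000 Wh
t = E/P = 362.6000/303 = 1.1967

1.1967 hours


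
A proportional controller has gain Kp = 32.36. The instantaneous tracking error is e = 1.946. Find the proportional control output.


u_P = Kp * e = 32.36 * 1.946 = 62.9726

62.9726


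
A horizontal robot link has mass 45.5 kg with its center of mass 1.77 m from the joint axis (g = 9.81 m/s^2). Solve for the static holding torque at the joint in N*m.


tau = m*g*L = 45.5 * 9.81 * 1.77 = 790.0484

790.0484 N*m


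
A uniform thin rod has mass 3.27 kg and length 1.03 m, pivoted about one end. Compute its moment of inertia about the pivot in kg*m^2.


I = (1/3)*m*L^2 = (1/3)*3.27*1.03^2 = 1.1564

1.1564 kg*m^2


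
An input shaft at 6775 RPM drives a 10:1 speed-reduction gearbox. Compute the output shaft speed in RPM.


omega_out = omega_in / N = 6775 / 10 = 677.5000

677.5000 RPM


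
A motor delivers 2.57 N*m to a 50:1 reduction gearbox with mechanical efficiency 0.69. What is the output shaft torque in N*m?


tau_out = tau_in * N * eta = 2.57 * 50 * 0.69 = 88.6650

88.6650 N*m


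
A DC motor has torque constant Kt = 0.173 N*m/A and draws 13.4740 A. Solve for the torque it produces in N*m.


tau = Kt * I = 0.173*13.4740 = 2.3310

2.3310 N*m


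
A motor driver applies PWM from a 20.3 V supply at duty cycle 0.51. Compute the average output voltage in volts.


V_avg = V_supply * D = 20.3*0.51 = 10.3530

10.3530 V


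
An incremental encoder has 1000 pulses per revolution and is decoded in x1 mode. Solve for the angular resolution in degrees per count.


resolution = 360 / (PPR * 1) = 360 / 1000 = 0.3600

0.3600 degrees


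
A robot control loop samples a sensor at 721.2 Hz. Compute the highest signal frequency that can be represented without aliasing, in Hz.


f_max = f_s/2 = 721.2/2 = 360.6000

360.6000 Hz


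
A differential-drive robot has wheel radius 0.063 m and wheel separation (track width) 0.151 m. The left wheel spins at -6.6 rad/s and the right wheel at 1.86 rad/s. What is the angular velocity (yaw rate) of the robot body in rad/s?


omega = r*(wR - wL)/L = 0.063*(1.86 - (-6.6))/0.151 = 3.5297

3.5297 rad/s


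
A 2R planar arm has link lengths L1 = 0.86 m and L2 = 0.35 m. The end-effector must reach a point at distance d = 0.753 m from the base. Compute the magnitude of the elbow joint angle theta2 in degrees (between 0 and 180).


cos(th2) = (d^2 - L1^2 - L2^2)/(2*L1*L2) = (0.753^2 - 0.86^2 - 0.35^2)/(2*0.86*0.35) = -0.49018439
th2 = acos(-0.49018439) = 119.3527 deg

119.3527 degrees


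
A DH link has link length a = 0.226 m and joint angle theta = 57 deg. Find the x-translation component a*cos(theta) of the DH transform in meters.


a*cos(theta) = 0.226*cos(57 deg) = 0.1231

0.1231 m


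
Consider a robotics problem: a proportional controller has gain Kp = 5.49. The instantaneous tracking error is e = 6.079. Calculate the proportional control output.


u_P = Kp * e = 5.49 * 6.079 = 33.3737

33.3737


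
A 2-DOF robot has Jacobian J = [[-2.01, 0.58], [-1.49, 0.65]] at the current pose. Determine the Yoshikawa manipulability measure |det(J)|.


det(J) = -2.01*0.65 - (0.58)*(-1.49) = -0.4423
|det(J)| = 0.4423

0.4423


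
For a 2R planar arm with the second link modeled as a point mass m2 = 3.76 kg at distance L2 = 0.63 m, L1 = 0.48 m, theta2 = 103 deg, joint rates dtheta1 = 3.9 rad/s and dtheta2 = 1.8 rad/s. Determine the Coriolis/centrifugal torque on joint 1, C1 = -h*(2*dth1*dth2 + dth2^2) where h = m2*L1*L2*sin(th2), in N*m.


h = m2*L1*L2*sin(th2) = 3.76*0.48*0.63*sin(103 deg) = 1.107882
C1 = -h*(2*3.9*1.8 + 1.8^2) = -1.107882*17.2800 = -19.1442

-19.1442 N*m


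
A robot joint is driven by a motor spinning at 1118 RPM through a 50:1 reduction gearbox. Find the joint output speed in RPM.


omega_joint = omega_motor / N = 1118 / 50 = 22.3600

22.3600 RPM


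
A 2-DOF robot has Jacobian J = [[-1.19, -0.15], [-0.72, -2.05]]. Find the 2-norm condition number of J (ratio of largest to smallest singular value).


JJ^T eigenvalues: trace(JJ^T) = 6.1595, det(JJ^T) = det(J)^2 = 5.43589225
s_max^2 = (6.1595 + sqrt(16.19587125))/2 = 5.09195471
s_min^2 = (6.1595 - sqrt(16.19587125))/2 = 1.06754529
kappa = s_max/s_min = sqrt(5.09195471/1.06754529) = 2.1840

2.1840


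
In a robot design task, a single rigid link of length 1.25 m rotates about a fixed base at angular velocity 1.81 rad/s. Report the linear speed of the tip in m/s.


v = L*omega = 1.25 * 1.81 = 2.2625

2.2625 m/s
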